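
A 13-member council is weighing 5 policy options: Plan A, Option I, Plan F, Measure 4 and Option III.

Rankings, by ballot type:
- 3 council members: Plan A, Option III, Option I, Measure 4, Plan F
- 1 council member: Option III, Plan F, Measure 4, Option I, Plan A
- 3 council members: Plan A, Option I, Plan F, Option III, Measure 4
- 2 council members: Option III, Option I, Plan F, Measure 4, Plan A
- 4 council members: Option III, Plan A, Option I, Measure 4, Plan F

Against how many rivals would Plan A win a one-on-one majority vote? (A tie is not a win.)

Plan A against each rival (13 council members):
Plan A–Option I: Plan A 10–3.
Plan A vs Plan F: Plan A is ranked higher on 3+3+4 = 10 ballots, Plan F on 3. Plan A wins 10–3.
Plan A vs Measure 4: Plan A, 10–3.
Plan A vs Option III: Plan A preferred on 3+3 = 6 ballots; Option III wins 7–6.
Plan A beats Option I, Plan F, Measure 4; loses to Option III — 3 pairwise wins.

3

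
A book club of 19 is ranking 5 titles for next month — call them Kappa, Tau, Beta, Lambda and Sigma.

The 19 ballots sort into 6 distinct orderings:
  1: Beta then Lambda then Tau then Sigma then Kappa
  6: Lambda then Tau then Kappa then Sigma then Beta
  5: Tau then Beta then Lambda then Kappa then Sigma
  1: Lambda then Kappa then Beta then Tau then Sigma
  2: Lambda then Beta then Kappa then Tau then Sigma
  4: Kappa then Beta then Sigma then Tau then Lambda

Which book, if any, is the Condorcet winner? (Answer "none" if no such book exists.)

Head-to-head results (19 members):
Kappa vs Tau: Kappa is ranked higher on 1+2+4 = 7 ballots, Tau on 12. Tau wins 12–7.
Kappa vs Beta: Kappa preferred on 6+1+4 = 11 ballots; Kappa wins 11–8.
Kappa vs Lambda: 4 for Kappa, 15 for Lambda — Lambda by 15–4.
Kappa vs Sigma: 18 to 1, Kappa.
Tau vs Beta: Tau is ranked higher on 6+5 = 11 ballots, Beta on 8. Tau wins 11–8.
Tau vs Lambda: 9 to 10, Lambda.
Tau vs Sigma: 1+6+5+1+2 = 15 for Tau, 4 for Sigma — Tau by 15–4.
Beta vs Lambda: Beta preferred on 1+5+4 = 10 ballots; Beta wins 10–9.
Beta vs Sigma: Beta preferred on 1+5+1+2+4 = 13 ballots; Beta wins 13–6.
Lambda vs Sigma: Lambda is ranked higher on 1+6+5+1+2 = 15 ballots, Sigma on 4. Lambda wins 15–4.
Each book drops at least one matchup (Kappa loses to Tau; Tau loses to Lambda; Beta loses to Kappa; Lambda loses to Beta; Sigma loses to Kappa); the cycle Kappa → Beta → Lambda → Kappa rules out a Condorcet winner.

none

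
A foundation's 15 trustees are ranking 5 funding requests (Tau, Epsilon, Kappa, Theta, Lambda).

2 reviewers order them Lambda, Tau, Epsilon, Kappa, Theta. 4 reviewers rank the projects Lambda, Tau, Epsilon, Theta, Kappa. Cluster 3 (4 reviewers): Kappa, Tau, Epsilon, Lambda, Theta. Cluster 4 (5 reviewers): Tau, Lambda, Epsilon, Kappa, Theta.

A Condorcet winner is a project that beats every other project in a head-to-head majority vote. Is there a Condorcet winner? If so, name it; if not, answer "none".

Head-to-head results (15 reviewers):
Tau vs Epsilon: Tau preferred on 2+4+4+5 = 15 ballots; Tau wins 15–0.
Tau vs Kappa: 11 to 4, Tau.
Tau vs Theta: 15 to 0, Tau.
Tau vs Lambda: Tau is ranked higher on 4+5 = 9 ballots, Lambda on 6. Tau wins 9–6.
Epsilon vs Kappa: Epsilon preferred on 2+4+5 = 11 ballots; Epsilon wins 11–4.
Epsilon vs Theta: 2+4+4+5 = 15 for Epsilon, 0 for Theta — Epsilon by 15–0.
Epsilon vs Lambda: 4 for Epsilon, 11 for Lambda — Lambda by 11–4.
Kappa vs Theta: Kappa preferred on 2+4+5 = 11 ballots; Kappa wins 11–4.
Kappa vs Lambda: 4 to 11, Lambda.
Theta vs Lambda: 0 for Theta, 15 for Lambda — Lambda by 15–0.
Tau defeats every rival head-to-head and is the Condorcet winner.

Tau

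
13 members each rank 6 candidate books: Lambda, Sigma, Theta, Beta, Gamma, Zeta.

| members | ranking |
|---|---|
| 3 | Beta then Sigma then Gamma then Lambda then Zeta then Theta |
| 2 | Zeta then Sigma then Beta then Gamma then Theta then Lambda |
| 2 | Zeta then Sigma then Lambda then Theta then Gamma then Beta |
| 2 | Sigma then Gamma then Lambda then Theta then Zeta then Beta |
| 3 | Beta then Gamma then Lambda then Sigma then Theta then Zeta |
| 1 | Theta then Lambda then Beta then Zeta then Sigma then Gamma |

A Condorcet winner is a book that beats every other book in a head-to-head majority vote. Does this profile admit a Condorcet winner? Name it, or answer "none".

Head-to-head results (13 members):
Lambda vs Sigma: 3+1 = 4 for Lambda, 9 for Sigma — Sigma by 9–4.
Lambda vs Theta: 3+2+2+3 = 10 for Lambda, 3 for Theta — Lambda by 10–3.
Lambda vs Beta: 5 to 8, Beta.
Lambda vs Gamma: Lambda is ranked higher on 2+1 = 3 ballots, Gamma on 10. Gamma wins 10–3.
Lambda vs Zeta: 9 to 4, Lambda.
Sigma vs Theta: 12 to 1, Sigma.
Sigma vs Beta: Sigma preferred on 2+2+2 = 6 ballots; Beta wins 7–6.
Sigma vs Gamma: Sigma is ranked higher on 3+2+2+2+1 = 10 ballots, Gamma on 3. Sigma wins 10–3.
Sigma vs Zeta: 3+2+3 = 8 for Sigma, 5 for Zeta — Sigma by 8–5.
Theta vs Beta: Theta preferred on 2+2+1 = 5 ballots; Beta wins 8–5.
Theta vs Gamma: Theta preferred on 2+1 = 3 ballots; Gamma wins 10–3.
Theta vs Zeta: 2+3+1 = 6 for Theta, 7 for Zeta — Zeta by 7–6.
Beta vs Gamma: 9 to 4, Beta.
Beta vs Zeta: Beta is ranked higher on 3+3+1 = 7 ballots, Zeta on 6. Beta wins 7–6.
Gamma vs Zeta: Gamma preferred on 3+2+3 = 8 ballots; Gamma wins 8–5.
Beta beats each of Lambda, Sigma, Theta, Gamma, Zeta — Beta is the Condorcet winner.

Beta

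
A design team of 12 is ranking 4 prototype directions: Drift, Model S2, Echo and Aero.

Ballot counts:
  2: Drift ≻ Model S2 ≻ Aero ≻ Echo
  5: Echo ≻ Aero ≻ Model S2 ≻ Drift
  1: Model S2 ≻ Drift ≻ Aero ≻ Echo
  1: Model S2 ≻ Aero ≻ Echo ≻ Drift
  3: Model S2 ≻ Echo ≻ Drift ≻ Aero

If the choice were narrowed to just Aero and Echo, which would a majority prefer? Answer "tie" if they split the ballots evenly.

Echo

Ballots ranking Aero above Echo: 2 + 1 + 1 = 4.
Ballots ranking Echo above Aero: 12 − 4 = 8.
Echo wins the head-to-head 8–4.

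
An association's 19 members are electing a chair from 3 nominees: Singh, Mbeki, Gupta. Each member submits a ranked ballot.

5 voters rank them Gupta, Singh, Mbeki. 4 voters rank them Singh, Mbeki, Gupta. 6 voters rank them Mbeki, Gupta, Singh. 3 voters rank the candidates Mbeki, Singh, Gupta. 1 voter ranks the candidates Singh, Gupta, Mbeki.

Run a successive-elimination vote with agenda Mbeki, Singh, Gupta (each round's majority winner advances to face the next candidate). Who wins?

Gupta

Round 1: Mbeki vs Singh — 9–10, Singh advances.
Round 2: Singh vs Gupta — 8–11, Gupta advances.
The agenda winner is Gupta.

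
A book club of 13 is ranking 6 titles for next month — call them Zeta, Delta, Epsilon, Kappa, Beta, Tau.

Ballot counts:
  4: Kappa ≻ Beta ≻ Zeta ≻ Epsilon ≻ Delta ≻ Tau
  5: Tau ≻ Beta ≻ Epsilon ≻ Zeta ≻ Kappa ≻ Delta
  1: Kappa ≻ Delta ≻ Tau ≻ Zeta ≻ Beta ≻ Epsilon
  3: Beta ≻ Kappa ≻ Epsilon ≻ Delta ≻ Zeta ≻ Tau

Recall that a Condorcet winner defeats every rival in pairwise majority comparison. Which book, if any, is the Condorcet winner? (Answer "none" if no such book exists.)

Pairwise majorities:
Zeta vs Delta: Zeta is ranked higher on 4+5 = 9 ballots, Delta on 4. Zeta wins 9–4.
Zeta vs Epsilon: Zeta is ranked higher on 4+1 = 5 ballots, Epsilon on 8. Epsilon wins 8–5.
Zeta vs Kappa: Zeta is ranked higher on 5 ballots, Kappa on 8. Kappa wins 8–5.
Zeta vs Beta: 1 to 12, Beta.
Zeta vs Tau: Zeta is ranked higher on 4+3 = 7 ballots, Tau on 6. Zeta wins 7–6.
Delta vs Epsilon: 1 for Delta, 12 for Epsilon — Epsilon by 12–1.
Delta vs Kappa: 0 for Delta, 13 for Kappa — Kappa by 13–0.
Delta vs Beta: Delta preferred on 1 ballot; Beta wins 12–1.
Delta vs Tau: Delta preferred on 4+1+3 = 8 ballots; Delta wins 8–5.
Epsilon vs Kappa: Epsilon is ranked higher on 5 ballots, Kappa on 8. Kappa wins 8–5.
Epsilon vs Beta: 0 to 13, Beta.
Epsilon vs Tau: 7 to 6, Epsilon.
Kappa vs Beta: Kappa is ranked higher on 4+1 = 5 ballots, Beta on 8. Beta wins 8–5.
Kappa vs Tau: 8 to 5, Kappa.
Beta vs Tau: Beta preferred on 4+3 = 7 ballots; Beta wins 7–6.
Only Beta has no losses; Beta is the Condorcet winner.

Beta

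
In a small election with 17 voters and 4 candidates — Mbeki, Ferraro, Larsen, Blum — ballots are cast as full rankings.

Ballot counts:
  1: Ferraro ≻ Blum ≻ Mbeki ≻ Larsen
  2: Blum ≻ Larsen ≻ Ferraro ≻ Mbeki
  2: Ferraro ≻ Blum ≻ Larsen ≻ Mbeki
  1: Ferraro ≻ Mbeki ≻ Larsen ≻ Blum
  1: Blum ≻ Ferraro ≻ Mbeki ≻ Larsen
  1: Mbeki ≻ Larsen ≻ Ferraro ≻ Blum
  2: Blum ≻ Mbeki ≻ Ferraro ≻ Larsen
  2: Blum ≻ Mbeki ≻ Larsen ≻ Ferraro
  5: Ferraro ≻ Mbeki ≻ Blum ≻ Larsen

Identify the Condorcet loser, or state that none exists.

Larsen

Head-to-head results (17 voters):
Mbeki vs Ferraro: Ferraro, 12–5.
Mbeki vs Larsen: Mbeki, 13–4.
Mbeki vs Blum: Blum, 10–7.
Ferraro vs Larsen: 12 to 5, Ferraro.
Ferraro vs Blum: Ferraro wins 10–7.
Larsen vs Blum: Blum wins 15–2.
Larsen is beaten in every head-to-head and is the Condorcet loser.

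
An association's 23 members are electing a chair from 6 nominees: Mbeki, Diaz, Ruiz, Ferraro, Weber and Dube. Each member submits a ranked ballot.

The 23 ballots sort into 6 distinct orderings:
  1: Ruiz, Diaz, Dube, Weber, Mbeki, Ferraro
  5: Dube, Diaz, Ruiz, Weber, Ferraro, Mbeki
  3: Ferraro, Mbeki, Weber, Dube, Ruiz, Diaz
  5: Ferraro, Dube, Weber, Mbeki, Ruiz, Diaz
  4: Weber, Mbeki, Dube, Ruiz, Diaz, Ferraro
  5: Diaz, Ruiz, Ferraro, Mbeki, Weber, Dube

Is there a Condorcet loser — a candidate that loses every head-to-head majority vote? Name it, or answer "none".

none

Pairwise majorities:
Mbeki vs Diaz: Mbeki preferred on 3+5+4 = 12 ballots; Mbeki wins 12–11.
Mbeki vs Ruiz: Mbeki preferred on 3+5+4 = 12 ballots; Mbeki wins 12–11.
Mbeki vs Ferraro: Mbeki is ranked higher on 1+4 = 5 ballots, Ferraro on 18. Ferraro wins 18–5.
Mbeki vs Weber: Weber, 15–8.
Mbeki–Dube: Mbeki 12–11.
Diaz vs Ruiz: Ruiz, 13–10.
Diaz–Ferraro: Diaz 15–8.
Diaz vs Weber: 11 to 12, Weber.
Diaz vs Dube: 6 to 17, Dube.
Ruiz vs Ferraro: 1+5+4+5 = 15 for Ruiz, 8 for Ferraro — Ruiz by 15–8.
Ruiz vs Weber: Ruiz preferred on 1+5+5 = 11 ballots; Weber wins 12–11.
Ruiz vs Dube: 6 to 17, Dube.
Ferraro–Weber: Ferraro 13–10.
Ferraro vs Dube: 3+5+5 = 13 for Ferraro, 10 for Dube — Ferraro by 13–10.
Weber vs Dube: Weber is ranked higher on 3+4+5 = 12 ballots, Dube on 11. Weber wins 12–11.
No candidate is winless: Mbeki beats Diaz; Diaz beats Ferraro; Ruiz beats Diaz; Ferraro beats Mbeki; Weber beats Mbeki; Dube beats Diaz. There is no Condorcet loser.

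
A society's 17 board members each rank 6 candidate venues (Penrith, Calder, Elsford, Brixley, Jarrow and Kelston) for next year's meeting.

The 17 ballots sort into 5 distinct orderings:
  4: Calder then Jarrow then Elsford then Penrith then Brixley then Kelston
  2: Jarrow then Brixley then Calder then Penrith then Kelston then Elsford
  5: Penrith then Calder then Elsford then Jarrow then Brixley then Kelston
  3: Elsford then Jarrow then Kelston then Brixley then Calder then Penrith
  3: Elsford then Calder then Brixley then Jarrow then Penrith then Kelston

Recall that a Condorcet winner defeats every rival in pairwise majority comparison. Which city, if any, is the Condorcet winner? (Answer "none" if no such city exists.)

Head-to-head results (17 organisers):
Penrith vs Calder: Penrith is ranked higher on 5 ballots, Calder on 12. Calder wins 12–5.
Penrith vs Elsford: Penrith is ranked higher on 2+5 = 7 ballots, Elsford on 10. Elsford wins 10–7.
Penrith vs Brixley: 4+5 = 9 for Penrith, 8 for Brixley — Penrith by 9–8.
Penrith vs Jarrow: 5 to 12, Jarrow.
Penrith vs Kelston: 4+2+5+3 = 14 for Penrith, 3 for Kelston — Penrith by 14–3.
Calder vs Elsford: 4+2+5 = 11 for Calder, 6 for Elsford — Calder by 11–6.
Calder vs Brixley: Calder preferred on 4+5+3 = 12 ballots; Calder wins 12–5.
Calder vs Jarrow: Calder is ranked higher on 4+5+3 = 12 ballots, Jarrow on 5. Calder wins 12–5.
Calder vs Kelston: Calder is ranked higher on 4+2+5+3 = 14 ballots, Kelston on 3. Calder wins 14–3.
Elsford vs Brixley: 15 to 2, Elsford.
Elsford vs Jarrow: Elsford preferred on 5+3+3 = 11 ballots; Elsford wins 11–6.
Elsford vs Kelston: 15 to 2, Elsford.
Brixley vs Jarrow: Brixley is ranked higher on 3 ballots, Jarrow on 14. Jarrow wins 14–3.
Brixley vs Kelston: 14 to 3, Brixley.
Jarrow vs Kelston: Jarrow preferred on 4+2+5+3+3 = 17 ballots; Jarrow wins 17–0.
Calder wins every pairwise contest, so Calder is the Condorcet winner.

Calder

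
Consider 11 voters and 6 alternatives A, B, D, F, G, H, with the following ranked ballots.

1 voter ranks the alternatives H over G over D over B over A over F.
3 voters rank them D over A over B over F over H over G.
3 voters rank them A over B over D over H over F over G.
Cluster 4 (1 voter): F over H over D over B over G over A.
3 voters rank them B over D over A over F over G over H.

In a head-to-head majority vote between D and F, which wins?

D

Ballots ranking D above F: 1 + 3 + 3 + 3 = 10.
Ballots ranking F above D: 11 − 10 = 1.
D wins the head-to-head 10–1.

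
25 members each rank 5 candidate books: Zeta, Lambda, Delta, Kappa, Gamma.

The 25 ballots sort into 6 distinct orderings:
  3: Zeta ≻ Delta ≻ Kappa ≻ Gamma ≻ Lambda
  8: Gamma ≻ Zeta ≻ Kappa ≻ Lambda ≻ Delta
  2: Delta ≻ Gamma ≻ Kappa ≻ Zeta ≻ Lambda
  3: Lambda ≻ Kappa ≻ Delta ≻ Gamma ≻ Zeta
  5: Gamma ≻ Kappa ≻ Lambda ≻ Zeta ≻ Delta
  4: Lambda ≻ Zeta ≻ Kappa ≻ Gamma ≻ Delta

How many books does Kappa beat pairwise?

2

Kappa against each rival (25 members):
Kappa–Zeta: Zeta 15–10.
Kappa vs Lambda: Kappa preferred on 3+8+2+5 = 18 ballots; Kappa wins 18–7.
Kappa vs Delta: Kappa wins 20–5.
Kappa–Gamma: Gamma 15–10.
Kappa beats Lambda, Delta; loses to Zeta, Gamma — 2 pairwise wins.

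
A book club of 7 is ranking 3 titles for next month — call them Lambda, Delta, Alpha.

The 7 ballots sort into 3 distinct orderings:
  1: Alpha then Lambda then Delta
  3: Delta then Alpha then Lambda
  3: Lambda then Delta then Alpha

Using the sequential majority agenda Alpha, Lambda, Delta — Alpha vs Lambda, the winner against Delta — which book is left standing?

Delta

Round 1: Alpha vs Lambda — 4–3, Alpha advances.
Round 2: Alpha vs Delta — 1–6, Delta advances.
The agenda winner is Delta.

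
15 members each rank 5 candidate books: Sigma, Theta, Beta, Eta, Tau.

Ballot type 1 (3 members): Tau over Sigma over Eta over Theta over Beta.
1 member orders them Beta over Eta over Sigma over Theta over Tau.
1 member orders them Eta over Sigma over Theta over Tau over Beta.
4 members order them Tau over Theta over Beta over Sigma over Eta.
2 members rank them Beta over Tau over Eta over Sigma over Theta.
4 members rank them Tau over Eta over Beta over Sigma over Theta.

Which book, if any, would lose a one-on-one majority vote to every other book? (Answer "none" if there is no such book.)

none

Pairwise majorities:
Sigma vs Theta: Sigma wins 11–4.
Sigma vs Beta: Sigma is ranked higher on 3+1 = 4 ballots, Beta on 11. Beta wins 11–4.
Sigma vs Eta: Eta, 8–7.
Sigma vs Tau: Tau wins 13–2.
Theta vs Beta: Theta is ranked higher on 3+1+4 = 8 ballots, Beta on 7. Theta wins 8–7.
Theta vs Eta: Theta preferred on 4 ballots; Eta wins 11–4.
Theta vs Tau: Theta is ranked higher on 1+1 = 2 ballots, Tau on 13. Tau wins 13–2.
Beta–Eta: Eta 8–7.
Beta vs Tau: Tau, 12–3.
Eta vs Tau: 2 to 13, Tau.
No book is winless: Sigma beats Theta; Theta beats Beta; Beta beats Sigma; Eta beats Sigma; Tau beats Sigma. There is no Condorcet loser.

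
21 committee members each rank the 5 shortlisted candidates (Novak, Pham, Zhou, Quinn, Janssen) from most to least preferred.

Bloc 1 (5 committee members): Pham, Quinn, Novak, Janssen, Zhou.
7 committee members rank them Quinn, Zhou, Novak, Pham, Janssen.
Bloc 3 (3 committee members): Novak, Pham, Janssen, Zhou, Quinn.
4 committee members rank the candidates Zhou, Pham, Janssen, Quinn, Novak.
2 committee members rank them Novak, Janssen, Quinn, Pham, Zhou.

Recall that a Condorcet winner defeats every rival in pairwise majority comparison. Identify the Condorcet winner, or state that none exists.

none

Pairwise majorities:
Novak vs Pham: Novak preferred on 7+3+2 = 12 ballots; Novak wins 12–9.
Novak vs Zhou: 5+3+2 = 10 for Novak, 11 for Zhou — Zhou by 11–10.
Novak vs Quinn: Novak is ranked higher on 3+2 = 5 ballots, Quinn on 16. Quinn wins 16–5.
Novak vs Janssen: 17 to 4, Novak.
Pham vs Zhou: 5+3+2 = 10 for Pham, 11 for Zhou — Zhou by 11–10.
Pham vs Quinn: 12 to 9, Pham.
Pham vs Janssen: 5+7+3+4 = 19 for Pham, 2 for Janssen — Pham by 19–2.
Zhou vs Quinn: 3+4 = 7 for Zhou, 14 for Quinn — Quinn by 14–7.
Zhou vs Janssen: Zhou is ranked higher on 7+4 = 11 ballots, Janssen on 10. Zhou wins 11–10.
Quinn vs Janssen: Quinn preferred on 5+7 = 12 ballots; Quinn wins 12–9.
Each candidate drops at least one matchup (Novak loses to Zhou; Pham loses to Novak; Zhou loses to Quinn; Quinn loses to Pham; Janssen loses to Novak); the cycle Novak → Pham → Quinn → Novak rules out a Condorcet winner.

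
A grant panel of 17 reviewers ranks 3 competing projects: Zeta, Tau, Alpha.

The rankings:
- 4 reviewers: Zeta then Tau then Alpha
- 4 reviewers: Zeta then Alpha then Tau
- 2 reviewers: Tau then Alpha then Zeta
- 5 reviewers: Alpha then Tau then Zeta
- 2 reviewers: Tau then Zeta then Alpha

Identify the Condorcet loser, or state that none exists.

none

Head-to-head results (17 reviewers):
Zeta–Tau: Tau 9–8.
Zeta vs Alpha: Zeta preferred on 4+4+2 = 10 ballots; Zeta wins 10–7.
Tau–Alpha: Alpha 9–8.
No project is winless: Zeta beats Alpha; Tau beats Zeta; Alpha beats Tau. There is no Condorcet loser.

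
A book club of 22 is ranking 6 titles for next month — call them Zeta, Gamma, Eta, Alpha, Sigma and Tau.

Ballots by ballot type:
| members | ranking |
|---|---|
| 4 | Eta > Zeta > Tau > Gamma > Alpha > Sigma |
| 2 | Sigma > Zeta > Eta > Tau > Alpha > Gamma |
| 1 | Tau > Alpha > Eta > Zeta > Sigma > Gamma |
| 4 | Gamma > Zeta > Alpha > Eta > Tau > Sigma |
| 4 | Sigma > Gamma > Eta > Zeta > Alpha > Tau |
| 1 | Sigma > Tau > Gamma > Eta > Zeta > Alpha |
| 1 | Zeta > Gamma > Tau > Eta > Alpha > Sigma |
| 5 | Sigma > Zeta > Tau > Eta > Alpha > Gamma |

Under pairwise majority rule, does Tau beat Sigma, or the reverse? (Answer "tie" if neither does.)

Ballots ranking Tau above Sigma: 4 + 1 + 4 + 1 = 10.
Ballots ranking Sigma above Tau: 22 − 10 = 12.
Sigma wins the head-to-head 12–10.

Sigma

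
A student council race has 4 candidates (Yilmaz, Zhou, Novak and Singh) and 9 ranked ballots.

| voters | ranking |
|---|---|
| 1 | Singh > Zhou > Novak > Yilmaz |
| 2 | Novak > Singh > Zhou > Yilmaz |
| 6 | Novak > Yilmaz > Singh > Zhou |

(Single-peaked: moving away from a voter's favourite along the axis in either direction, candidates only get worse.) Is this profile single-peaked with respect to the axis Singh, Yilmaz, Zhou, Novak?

no

Axis positions: Singh=1, Yilmaz=2, Zhou=3, Novak=4.
Faction 1: ranking walks positions 1-3-4-2; Zhou is ranked above Yilmaz even though Yilmaz lies between Zhou and the peak Singh on the axis — preferences dip and rise again. Not single-peaked.
Faction 2: ranking walks positions 4-1-3-2; Singh is ranked above Zhou even though Zhou lies between Singh and the peak Novak on the axis — preferences dip and rise again. Not single-peaked.
Faction 3: ranking walks positions 4-2-1-3; Yilmaz is ranked above Zhou even though Zhou lies between Yilmaz and the peak Novak on the axis — preferences dip and rise again. Not single-peaked.
Faction 1 violates single-peakedness, so the profile is not single-peaked on this axis.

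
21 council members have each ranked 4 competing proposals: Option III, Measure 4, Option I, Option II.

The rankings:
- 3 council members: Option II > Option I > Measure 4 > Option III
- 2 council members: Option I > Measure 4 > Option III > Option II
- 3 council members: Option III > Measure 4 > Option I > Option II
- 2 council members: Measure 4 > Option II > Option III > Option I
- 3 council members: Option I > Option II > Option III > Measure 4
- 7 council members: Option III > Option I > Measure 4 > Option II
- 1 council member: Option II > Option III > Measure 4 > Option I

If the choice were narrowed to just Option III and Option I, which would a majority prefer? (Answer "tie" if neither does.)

Option III

Ballots ranking Option III above Option I: 3 + 2 + 7 + 1 = 13.
Ballots ranking Option I above Option III: 21 − 13 = 8.
Option III wins the head-to-head 13–8.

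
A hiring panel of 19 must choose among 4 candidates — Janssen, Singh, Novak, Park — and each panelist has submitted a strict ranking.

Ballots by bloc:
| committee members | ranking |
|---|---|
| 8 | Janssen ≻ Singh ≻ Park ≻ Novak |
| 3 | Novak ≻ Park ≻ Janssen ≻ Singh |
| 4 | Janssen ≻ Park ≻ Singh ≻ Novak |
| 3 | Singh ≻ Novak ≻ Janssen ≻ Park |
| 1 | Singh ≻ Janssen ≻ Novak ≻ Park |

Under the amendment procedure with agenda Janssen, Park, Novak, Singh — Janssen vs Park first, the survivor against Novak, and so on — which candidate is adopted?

Janssen

Round 1: Janssen vs Park — 16–3, Janssen advances.
Round 2: Janssen vs Novak — 13–6, Janssen advances.
Round 3: Janssen vs Singh — 15–4, Janssen advances.
The agenda winner is Janssen.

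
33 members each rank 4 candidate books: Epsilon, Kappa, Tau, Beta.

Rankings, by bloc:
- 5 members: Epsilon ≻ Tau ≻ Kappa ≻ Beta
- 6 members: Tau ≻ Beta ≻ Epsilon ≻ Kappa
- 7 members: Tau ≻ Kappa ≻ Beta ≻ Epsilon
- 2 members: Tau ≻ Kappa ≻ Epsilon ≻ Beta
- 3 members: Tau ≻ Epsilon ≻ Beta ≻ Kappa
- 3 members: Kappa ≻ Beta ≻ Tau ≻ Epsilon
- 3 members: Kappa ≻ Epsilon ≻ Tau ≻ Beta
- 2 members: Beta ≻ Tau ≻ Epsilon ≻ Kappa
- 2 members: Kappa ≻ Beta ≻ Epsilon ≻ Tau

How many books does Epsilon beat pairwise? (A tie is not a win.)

Epsilon against each rival (33 members):
Epsilon vs Kappa: 5+6+3+2 = 16 for Epsilon, 17 for Kappa — Kappa by 17–16.
Epsilon–Tau: Tau 23–10.
Epsilon–Beta: Beta 20–13.
Epsilon beats no one; loses to Kappa, Tau, Beta — 0 pairwise wins.

0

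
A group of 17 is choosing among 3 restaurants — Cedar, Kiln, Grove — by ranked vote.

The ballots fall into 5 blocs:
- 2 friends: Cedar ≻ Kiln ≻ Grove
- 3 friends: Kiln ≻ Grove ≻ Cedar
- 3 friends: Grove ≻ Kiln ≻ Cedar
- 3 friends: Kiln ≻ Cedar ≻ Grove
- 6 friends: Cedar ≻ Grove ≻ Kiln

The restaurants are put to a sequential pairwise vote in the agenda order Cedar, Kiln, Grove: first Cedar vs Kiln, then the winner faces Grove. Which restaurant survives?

Round 1: Cedar vs Kiln — 8–9, Kiln advances.
Round 2: Kiln vs Grove — 8–9, Grove advances.
The agenda winner is Grove.

Grove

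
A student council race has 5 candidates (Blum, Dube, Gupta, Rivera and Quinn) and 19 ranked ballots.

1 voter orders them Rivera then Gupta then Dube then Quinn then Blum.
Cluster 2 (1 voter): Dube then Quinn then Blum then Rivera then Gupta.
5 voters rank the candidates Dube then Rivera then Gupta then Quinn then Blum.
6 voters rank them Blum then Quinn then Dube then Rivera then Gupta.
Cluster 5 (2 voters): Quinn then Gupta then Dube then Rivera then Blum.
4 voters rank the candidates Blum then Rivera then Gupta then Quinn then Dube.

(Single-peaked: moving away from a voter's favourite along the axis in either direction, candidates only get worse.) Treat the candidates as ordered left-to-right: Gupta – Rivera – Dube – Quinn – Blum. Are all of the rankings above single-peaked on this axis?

Axis positions: Gupta=1, Rivera=2, Dube=3, Quinn=4, Blum=5.
Cluster 1 (peak Rivera at position 2): ranking walks positions 2-1-3-4-5, expanding outward from the peak — single-peaked.
Cluster 2 (peak Dube at position 3): ranking walks positions 3-4-5-2-1, expanding outward from the peak — single-peaked.
Cluster 3 (peak Dube at position 3): ranking walks positions 3-2-1-4-5, expanding outward from the peak — single-peaked.
Cluster 4 (peak Blum at position 5): ranking walks positions 5-4-3-2-1, expanding outward from the peak — single-peaked.
Cluster 5: ranking walks positions 4-1-3-2-5; Gupta is ranked above Dube even though Dube lies between Gupta and the peak Quinn on the axis — preferences dip and rise again. Not single-peaked.
Cluster 6: ranking walks positions 5-2-1-4-3; Rivera is ranked above Quinn even though Quinn lies between Rivera and the peak Blum on the axis — preferences dip and rise again. Not single-peaked.
Cluster 5 violates single-peakedness, so the profile is not single-peaked on this axis.

no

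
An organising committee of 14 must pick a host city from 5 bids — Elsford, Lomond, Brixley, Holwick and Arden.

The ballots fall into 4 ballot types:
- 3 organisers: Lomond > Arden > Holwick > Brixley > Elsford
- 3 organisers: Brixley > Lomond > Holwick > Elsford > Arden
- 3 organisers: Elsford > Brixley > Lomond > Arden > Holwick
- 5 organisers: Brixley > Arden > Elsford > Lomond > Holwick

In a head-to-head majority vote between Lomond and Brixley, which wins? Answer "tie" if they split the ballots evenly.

Brixley

Ballots ranking Lomond above Brixley: 3.
Ballots ranking Brixley above Lomond: 14 − 3 = 11.
Brixley wins the head-to-head 11–3.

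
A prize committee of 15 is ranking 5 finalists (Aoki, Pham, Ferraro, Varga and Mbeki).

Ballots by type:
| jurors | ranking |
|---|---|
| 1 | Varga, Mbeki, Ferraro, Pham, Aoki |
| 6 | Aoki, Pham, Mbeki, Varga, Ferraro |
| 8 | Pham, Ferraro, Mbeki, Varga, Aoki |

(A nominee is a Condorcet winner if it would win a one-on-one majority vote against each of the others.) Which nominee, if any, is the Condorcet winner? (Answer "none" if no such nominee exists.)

Pairwise majorities:
Aoki vs Pham: Aoki is ranked higher on 6 ballots, Pham on 9. Pham wins 9–6.
Aoki vs Ferraro: 6 for Aoki, 9 for Ferraro — Ferraro by 9–6.
Aoki vs Varga: Aoki is ranked higher on 6 ballots, Varga on 9. Varga wins 9–6.
Aoki vs Mbeki: Aoki is ranked higher on 6 ballots, Mbeki on 9. Mbeki wins 9–6.
Pham vs Ferraro: 6+8 = 14 for Pham, 1 for Ferraro — Pham by 14–1.
Pham vs Varga: 14 to 1, Pham.
Pham vs Mbeki: Pham preferred on 6+8 = 14 ballots; Pham wins 14–1.
Ferraro vs Varga: Ferraro is ranked higher on 8 ballots, Varga on 7. Ferraro wins 8–7.
Ferraro vs Mbeki: 8 to 7, Ferraro.
Varga vs Mbeki: Varga is ranked higher on 1 ballot, Mbeki on 14. Mbeki wins 14–1.
Pham wins every pairwise contest, so Pham is the Condorcet winner.

Pham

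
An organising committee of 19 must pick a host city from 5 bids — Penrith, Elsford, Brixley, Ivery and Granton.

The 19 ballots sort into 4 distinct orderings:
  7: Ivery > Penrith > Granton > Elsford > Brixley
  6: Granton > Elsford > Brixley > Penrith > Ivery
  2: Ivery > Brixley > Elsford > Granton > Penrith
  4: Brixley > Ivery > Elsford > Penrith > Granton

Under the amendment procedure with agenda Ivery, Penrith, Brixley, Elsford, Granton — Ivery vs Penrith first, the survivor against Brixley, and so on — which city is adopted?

Granton

Round 1: Ivery vs Penrith — 13–6, Ivery advances.
Round 2: Ivery vs Brixley — 9–10, Brixley advances.
Round 3: Brixley vs Elsford — 6–13, Elsford advances.
Round 4: Elsford vs Granton — 6–13, Granton advances.
The agenda winner is Granton.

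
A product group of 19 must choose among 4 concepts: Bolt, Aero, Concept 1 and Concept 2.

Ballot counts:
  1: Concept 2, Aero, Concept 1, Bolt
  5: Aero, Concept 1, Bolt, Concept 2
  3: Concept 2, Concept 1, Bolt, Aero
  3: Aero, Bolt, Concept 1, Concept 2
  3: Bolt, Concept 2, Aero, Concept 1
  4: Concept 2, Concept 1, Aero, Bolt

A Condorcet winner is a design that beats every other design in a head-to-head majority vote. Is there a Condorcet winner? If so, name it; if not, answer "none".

none

Head-to-head results (19 engineers):
Bolt vs Aero: 6 to 13, Aero.
Bolt vs Concept 1: Bolt preferred on 3+3 = 6 ballots; Concept 1 wins 13–6.
Bolt vs Concept 2: 11 to 8, Bolt.
Aero vs Concept 1: 12 to 7, Aero.
Aero vs Concept 2: 8 to 11, Concept 2.
Concept 1 vs Concept 2: 8 to 11, Concept 2.
Each design drops at least one matchup (Bolt loses to Aero; Aero loses to Concept 2; Concept 1 loses to Aero; Concept 2 loses to Bolt); the cycle Bolt beats Concept 2 beats Aero beats Bolt rules out a Condorcet winner.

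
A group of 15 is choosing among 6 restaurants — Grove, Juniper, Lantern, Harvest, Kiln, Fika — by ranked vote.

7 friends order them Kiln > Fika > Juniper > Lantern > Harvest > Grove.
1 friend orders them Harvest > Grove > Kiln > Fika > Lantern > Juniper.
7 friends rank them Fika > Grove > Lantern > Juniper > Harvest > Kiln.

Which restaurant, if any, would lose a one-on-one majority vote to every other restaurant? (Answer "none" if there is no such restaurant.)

none

Pairwise majorities:
Grove vs Juniper: Grove, 8–7.
Grove vs Lantern: Grove wins 8–7.
Grove–Harvest: Harvest 8–7.
Grove vs Kiln: Grove wins 8–7.
Grove vs Fika: 1 to 14, Fika.
Juniper–Lantern: Lantern 8–7.
Juniper vs Harvest: Juniper wins 14–1.
Juniper vs Kiln: Kiln wins 8–7.
Juniper vs Fika: Juniper preferred on 0 ballots; Fika wins 15–0.
Lantern vs Harvest: Lantern wins 14–1.
Lantern vs Kiln: Kiln wins 8–7.
Lantern–Fika: Fika 15–0.
Harvest vs Kiln: Harvest is ranked higher on 1+7 = 8 ballots, Kiln on 7. Harvest wins 8–7.
Harvest–Fika: Fika 14–1.
Kiln vs Fika: 7+1 = 8 for Kiln, 7 for Fika — Kiln by 8–7.
Each restaurant has at least one pairwise win (Grove beats Juniper; Juniper beats Harvest; Lantern beats Juniper; Harvest beats Grove; Kiln beats Juniper; Fika beats Grove) — no Condorcet loser.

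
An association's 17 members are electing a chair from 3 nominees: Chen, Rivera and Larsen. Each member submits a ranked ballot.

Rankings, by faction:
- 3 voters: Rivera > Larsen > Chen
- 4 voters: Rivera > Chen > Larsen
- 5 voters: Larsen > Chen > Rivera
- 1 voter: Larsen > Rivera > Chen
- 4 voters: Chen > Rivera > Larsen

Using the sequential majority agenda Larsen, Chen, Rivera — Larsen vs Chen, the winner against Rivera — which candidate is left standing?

Round 1: Larsen vs Chen — 9–8, Larsen advances.
Round 2: Larsen vs Rivera — 6–11, Rivera advances.
The agenda winner is Rivera.

Rivera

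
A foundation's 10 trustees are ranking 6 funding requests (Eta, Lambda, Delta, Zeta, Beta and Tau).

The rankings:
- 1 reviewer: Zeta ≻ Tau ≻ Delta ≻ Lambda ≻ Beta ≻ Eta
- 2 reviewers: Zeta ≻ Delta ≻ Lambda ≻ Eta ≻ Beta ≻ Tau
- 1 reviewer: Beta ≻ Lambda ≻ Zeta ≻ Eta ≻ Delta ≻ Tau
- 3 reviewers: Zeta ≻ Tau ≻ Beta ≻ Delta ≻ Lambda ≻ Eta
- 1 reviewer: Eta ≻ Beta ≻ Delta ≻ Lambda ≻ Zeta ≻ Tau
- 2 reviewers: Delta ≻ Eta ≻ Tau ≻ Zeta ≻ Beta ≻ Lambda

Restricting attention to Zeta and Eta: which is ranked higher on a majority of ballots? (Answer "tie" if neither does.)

Ballots ranking Zeta above Eta: 1 + 2 + 1 + 3 = 7.
Ballots ranking Eta above Zeta: 10 − 7 = 3.
Zeta wins the head-to-head 7–3.

Zeta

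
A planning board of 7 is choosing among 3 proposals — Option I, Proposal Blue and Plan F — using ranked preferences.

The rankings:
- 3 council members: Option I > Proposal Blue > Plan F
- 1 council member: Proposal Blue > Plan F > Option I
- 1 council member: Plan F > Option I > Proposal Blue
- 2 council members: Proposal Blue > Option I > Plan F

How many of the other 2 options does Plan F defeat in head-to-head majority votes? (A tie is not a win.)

0

Plan F against each rival (7 council members):
Plan F–Option I: Option I 5–2.
Plan F vs Proposal Blue: Proposal Blue, 6–1.
Plan F beats no one; loses to Option I, Proposal Blue — 0 pairwise wins.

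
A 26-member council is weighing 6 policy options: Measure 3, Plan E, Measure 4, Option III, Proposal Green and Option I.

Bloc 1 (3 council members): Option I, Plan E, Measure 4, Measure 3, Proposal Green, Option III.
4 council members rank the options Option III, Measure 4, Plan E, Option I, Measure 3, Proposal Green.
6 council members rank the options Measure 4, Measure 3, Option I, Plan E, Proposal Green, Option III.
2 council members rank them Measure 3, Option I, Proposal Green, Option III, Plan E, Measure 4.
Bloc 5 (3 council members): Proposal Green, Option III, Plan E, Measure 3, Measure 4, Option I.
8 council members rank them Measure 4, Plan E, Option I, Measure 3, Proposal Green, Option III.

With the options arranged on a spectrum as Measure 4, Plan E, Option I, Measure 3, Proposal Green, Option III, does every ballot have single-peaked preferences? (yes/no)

Axis positions: Measure 4=1, Plan E=2, Option I=3, Measure 3=4, Proposal Green=5, Option III=6.
Bloc 1 (peak Option I at position 3): ranking walks positions 3-2-1-4-5-6, expanding outward from the peak — single-peaked.
Bloc 2: ranking walks positions 6-1-2-3-4-5; Measure 4 is ranked above Proposal Green even though Proposal Green lies between Measure 4 and the peak Option III on the axis — preferences dip and rise again. Not single-peaked.
Bloc 3: ranking walks positions 1-4-3-2-5-6; Measure 3 is ranked above Plan E even though Plan E lies between Measure 3 and the peak Measure 4 on the axis — preferences dip and rise again. Not single-peaked.
Bloc 4 (peak Measure 3 at position 4): ranking walks positions 4-3-5-6-2-1, expanding outward from the peak — single-peaked.
Bloc 5: ranking walks positions 5-6-2-4-1-3; Plan E is ranked above Measure 3 even though Measure 3 lies between Plan E and the peak Proposal Green on the axis — preferences dip and rise again. Not single-peaked.
Bloc 6 (peak Measure 4 at position 1): ranking walks positions 1-2-3-4-5-6, expanding outward from the peak — single-peaked.
Bloc 2 violates single-peakedness, so the profile is not single-peaked on this axis.

no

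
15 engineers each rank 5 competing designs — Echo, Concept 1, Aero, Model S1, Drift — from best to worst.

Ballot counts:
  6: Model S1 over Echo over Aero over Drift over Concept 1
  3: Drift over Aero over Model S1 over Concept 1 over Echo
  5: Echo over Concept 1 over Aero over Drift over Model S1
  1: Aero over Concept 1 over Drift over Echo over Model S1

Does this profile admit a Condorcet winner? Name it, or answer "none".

Pairwise majorities:
Echo vs Concept 1: Echo, 11–4.
Echo vs Aero: Echo, 11–4.
Echo vs Model S1: Model S1, 9–6.
Echo vs Drift: Echo wins 11–4.
Concept 1 vs Aero: Aero wins 10–5.
Concept 1 vs Model S1: Model S1, 9–6.
Concept 1 vs Drift: Drift wins 9–6.
Aero–Model S1: Aero 9–6.
Aero vs Drift: Aero wins 12–3.
Model S1 vs Drift: Drift, 9–6.
Each design drops at least one matchup (Echo loses to Model S1; Concept 1 loses to Echo; Aero loses to Echo; Model S1 loses to Aero; Drift loses to Echo); the cycle Echo beats Aero beats Model S1 beats Echo rules out a Condorcet winner.

none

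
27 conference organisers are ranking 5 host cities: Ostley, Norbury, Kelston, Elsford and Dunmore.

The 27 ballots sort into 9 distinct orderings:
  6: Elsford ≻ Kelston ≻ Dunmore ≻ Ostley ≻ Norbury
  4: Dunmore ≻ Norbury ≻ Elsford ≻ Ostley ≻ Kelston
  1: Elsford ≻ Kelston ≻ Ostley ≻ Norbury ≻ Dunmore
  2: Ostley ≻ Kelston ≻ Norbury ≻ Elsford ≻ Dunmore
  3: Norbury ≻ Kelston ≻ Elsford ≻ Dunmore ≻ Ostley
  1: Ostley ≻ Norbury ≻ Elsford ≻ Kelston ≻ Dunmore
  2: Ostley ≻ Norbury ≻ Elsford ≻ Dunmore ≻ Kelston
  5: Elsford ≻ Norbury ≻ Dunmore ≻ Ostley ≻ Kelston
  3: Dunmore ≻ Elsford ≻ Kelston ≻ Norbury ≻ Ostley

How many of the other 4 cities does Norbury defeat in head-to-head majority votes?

3

Norbury against each rival (27 organisers):
Norbury vs Ostley: Norbury wins 15–12.
Norbury vs Kelston: Norbury preferred on 4+3+1+2+5 = 15 ballots; Norbury wins 15–12.
Norbury vs Elsford: 12 to 15, Elsford.
Norbury vs Dunmore: Norbury is ranked higher on 1+2+3+1+2+5 = 14 ballots, Dunmore on 13. Norbury wins 14–13.
Norbury beats Ostley, Kelston, Dunmore; loses to Elsford — 3 pairwise wins.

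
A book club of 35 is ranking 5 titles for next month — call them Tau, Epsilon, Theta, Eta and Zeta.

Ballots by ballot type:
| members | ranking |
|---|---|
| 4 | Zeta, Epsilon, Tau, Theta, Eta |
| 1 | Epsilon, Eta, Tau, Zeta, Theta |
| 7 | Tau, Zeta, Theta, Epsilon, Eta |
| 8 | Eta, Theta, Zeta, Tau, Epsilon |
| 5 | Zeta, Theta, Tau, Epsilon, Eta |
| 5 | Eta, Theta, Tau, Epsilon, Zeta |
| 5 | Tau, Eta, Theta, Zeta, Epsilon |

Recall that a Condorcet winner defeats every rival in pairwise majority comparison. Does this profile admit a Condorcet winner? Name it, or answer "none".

none

Pairwise majorities:
Tau–Epsilon: Tau 30–5.
Tau vs Theta: Theta wins 18–17.
Tau vs Eta: Tau wins 21–14.
Tau vs Zeta: Tau wins 18–17.
Epsilon vs Theta: Epsilon is ranked higher on 4+1 = 5 ballots, Theta on 30. Theta wins 30–5.
Epsilon vs Eta: Eta wins 18–17.
Epsilon vs Zeta: 6 to 29, Zeta.
Theta–Eta: Eta 19–16.
Theta–Zeta: Theta 18–17.
Eta vs Zeta: Eta preferred on 1+8+5+5 = 19 ballots; Eta wins 19–16.
Every book loses at least once (Tau loses to Theta; Epsilon loses to Tau; Theta loses to Eta; Eta loses to Tau; Zeta loses to Tau). The majority relation contains the cycle Tau beats Eta beats Theta beats Tau, so there is no Condorcet winner.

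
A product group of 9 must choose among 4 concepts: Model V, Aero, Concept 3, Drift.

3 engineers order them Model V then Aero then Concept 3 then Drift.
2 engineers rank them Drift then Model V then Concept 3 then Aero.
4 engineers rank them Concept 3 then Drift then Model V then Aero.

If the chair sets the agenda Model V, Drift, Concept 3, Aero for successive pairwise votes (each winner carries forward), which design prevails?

Concept 3

Round 1: Model V vs Drift — 3–6, Drift advances.
Round 2: Drift vs Concept 3 — 2–7, Concept 3 advances.
Round 3: Concept 3 vs Aero — 6–3, Concept 3 advances.
The agenda winner is Concept 3.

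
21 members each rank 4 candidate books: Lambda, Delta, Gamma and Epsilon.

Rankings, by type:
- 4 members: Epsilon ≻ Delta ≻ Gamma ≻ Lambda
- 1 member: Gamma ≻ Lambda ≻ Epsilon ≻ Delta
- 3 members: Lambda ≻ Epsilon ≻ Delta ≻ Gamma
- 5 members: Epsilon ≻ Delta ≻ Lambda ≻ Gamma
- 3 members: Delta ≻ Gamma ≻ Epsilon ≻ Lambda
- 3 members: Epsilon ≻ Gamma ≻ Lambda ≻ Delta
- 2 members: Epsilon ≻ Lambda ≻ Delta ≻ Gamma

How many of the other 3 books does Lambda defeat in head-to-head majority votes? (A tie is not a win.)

0

Lambda against each rival (21 members):
Lambda vs Delta: 9 to 12, Delta.
Lambda vs Gamma: 10 to 11, Gamma.
Lambda vs Epsilon: Lambda is ranked higher on 1+3 = 4 ballots, Epsilon on 17. Epsilon wins 17–4.
Lambda beats no one; loses to Delta, Gamma, Epsilon — 0 pairwise wins.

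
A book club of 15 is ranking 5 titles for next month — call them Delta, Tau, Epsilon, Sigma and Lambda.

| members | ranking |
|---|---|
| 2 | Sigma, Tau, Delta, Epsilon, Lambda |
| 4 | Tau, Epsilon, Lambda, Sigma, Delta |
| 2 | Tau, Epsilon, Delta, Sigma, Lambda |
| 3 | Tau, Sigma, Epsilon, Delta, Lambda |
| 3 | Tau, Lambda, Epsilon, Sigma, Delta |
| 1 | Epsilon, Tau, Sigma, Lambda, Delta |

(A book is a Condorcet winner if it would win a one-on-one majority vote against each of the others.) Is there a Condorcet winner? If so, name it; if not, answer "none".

Tau

Head-to-head results (15 members):
Delta vs Tau: Delta is ranked higher on 0 ballots, Tau on 15. Tau wins 15–0.
Delta–Epsilon: Epsilon 13–2.
Delta vs Sigma: Delta preferred on 2 ballots; Sigma wins 13–2.
Delta vs Lambda: Lambda wins 8–7.
Tau vs Epsilon: 2+4+2+3+3 = 14 for Tau, 1 for Epsilon — Tau by 14–1.
Tau vs Sigma: 13 to 2, Tau.
Tau vs Lambda: 15 to 0, Tau.
Epsilon vs Sigma: Epsilon, 10–5.
Epsilon vs Lambda: Epsilon wins 12–3.
Sigma–Lambda: Sigma 8–7.
Only Tau has no losses; Tau is the Condorcet winner.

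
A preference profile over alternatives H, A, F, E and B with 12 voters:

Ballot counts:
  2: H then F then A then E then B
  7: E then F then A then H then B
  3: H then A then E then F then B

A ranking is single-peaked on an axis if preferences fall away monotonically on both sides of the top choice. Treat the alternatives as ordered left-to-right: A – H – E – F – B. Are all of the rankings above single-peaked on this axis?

no

Axis positions: A=1, H=2, E=3, F=4, B=5.
Bloc 1: ranking walks positions 2-4-1-3-5; F is ranked above E even though E lies between F and the peak H on the axis — preferences dip and rise again. Not single-peaked.
Bloc 2: ranking walks positions 3-4-1-2-5; A is ranked above H even though H lies between A and the peak E on the axis — preferences dip and rise again. Not single-peaked.
Bloc 3 (peak H at position 2): ranking walks positions 2-1-3-4-5, expanding outward from the peak — single-peaked.
Bloc 1 violates single-peakedness, so the profile is not single-peaked on this axis.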